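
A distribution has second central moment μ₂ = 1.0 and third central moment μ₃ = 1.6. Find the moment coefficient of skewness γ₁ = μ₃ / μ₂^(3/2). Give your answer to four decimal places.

σ = √μ₂ = √1.0 = 1.00000
σ³ = μ₂^(3/2) = 1.00000
γ₁ = μ₃/σ³ = 1.6 / 1.00000 ≈ 1.6000

1.6000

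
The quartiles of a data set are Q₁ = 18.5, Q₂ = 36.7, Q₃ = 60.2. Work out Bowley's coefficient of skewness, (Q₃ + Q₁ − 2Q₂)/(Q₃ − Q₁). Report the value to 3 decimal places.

0.127

numerator: Q₃ + Q₁ − 2Q₂ = 60.2 + 18.5 − 2×36.7 = 5.3000
denominator: Q₃ − Q₁ = 60.2 − 18.5 = 41.7000
Bowley skewness = 5.3000 / 41.7000 ≈ 0.127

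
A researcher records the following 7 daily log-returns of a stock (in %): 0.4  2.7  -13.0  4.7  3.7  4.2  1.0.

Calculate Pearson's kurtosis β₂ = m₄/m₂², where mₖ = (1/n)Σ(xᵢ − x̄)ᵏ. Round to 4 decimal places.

4.5559

x̄ = 0.5286
Σ(xᵢ − x̄)² = 228.9143 ⇒ m₂ = 32.70204
Σ(xᵢ − x̄)⁴ = 34105.0688 ⇒ m₄ = 4872.15269
m₂² = 1069.42347
β₂ = m₄/m₂² = 4872.15269 / 1069.42347 ≈ 4.5559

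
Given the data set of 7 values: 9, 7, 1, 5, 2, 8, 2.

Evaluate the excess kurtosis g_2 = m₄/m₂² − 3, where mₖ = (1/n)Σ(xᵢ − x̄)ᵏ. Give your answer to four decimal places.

-1.6396

x̄ = 4.8571
Σ(xᵢ − x̄)² = 62.8571 ⇒ m₂ = 8.97959
Σ(xᵢ − x̄)⁴ = 767.8484 ⇒ m₄ = 109.69263
m₂² = 80.63307
g_2 = m₄/m₂² − 3 = 1.36039 − 3 ≈ -1.6396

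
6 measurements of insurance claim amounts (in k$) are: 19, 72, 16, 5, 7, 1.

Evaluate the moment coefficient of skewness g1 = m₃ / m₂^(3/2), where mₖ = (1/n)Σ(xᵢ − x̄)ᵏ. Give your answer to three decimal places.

x̄ = (19 + 72 + 16 + 5 + 7 + 1) / 6 = 20.0000
deviations (xᵢ − x̄): -1.0000, 52.0000, -4.0000, -15.0000, -13.0000, -19.0000
Σ(xᵢ − x̄)² = 3476.0000 ⇒ m₂ = 3476.0000/6 = 579.33333
Σ(xᵢ − x̄)³ = 128112.0000 ⇒ m₃ = 128112.0000/6 = 21352.00000
m₂^(3/2) = 579.33333^(1.5) = 13944.17344
g1 = m₃ / m₂^(3/2) = 21352.00000 / 13944.17344 ≈ 1.531

1.531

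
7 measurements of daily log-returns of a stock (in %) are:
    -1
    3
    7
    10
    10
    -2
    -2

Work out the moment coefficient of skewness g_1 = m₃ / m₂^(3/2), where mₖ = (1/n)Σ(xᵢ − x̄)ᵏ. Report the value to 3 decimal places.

x̄ = (-1 + 3 + 7 + 10 + 10 - 2 - 2) / 7 = 3.5714
deviations (xᵢ − x̄): -4.5714, -0.5714, 3.4286, 6.4286, 6.4286, -5.5714, -5.5714
Σ(xᵢ − x̄)² = 177.7143 ⇒ m₂ = 177.7143/7 = 25.38776
Σ(xᵢ − x̄)³ = 130.0408 ⇒ m₃ = 130.0408/7 = 18.57726
m₂^(3/2) = 25.38776^(1.5) = 127.91941
g_1 = m₃ / m₂^(3/2) = 18.57726 / 127.91941 ≈ 0.145

0.145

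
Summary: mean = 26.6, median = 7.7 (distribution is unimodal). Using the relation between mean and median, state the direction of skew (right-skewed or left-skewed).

mean − median = 26.6 − 7.7 = 18.9
mean > median ⇒ the longer tail is on the right ⇒ right-skewed (positively skewed).

right-skewed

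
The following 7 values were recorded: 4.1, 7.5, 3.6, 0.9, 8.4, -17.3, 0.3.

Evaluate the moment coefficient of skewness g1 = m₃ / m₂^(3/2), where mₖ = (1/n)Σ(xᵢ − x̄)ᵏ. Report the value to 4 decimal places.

-1.5302

x̄ = (4.1 + 7.5 + 3.6 + 0.9 + 8.4 - 17.3 + 0.3) / 7 = 1.0714
deviations (xᵢ − x̄): 3.0286, 6.4286, 2.5286, -0.1714, 7.3286, -18.3714, -0.7714
Σ(xᵢ − x̄)² = 448.7343 ⇒ m₂ = 448.7343/7 = 64.10490
Σ(xᵢ − x̄)³ = -5497.7749 ⇒ m₃ = -5497.7749/7 = -785.39641
m₂^(3/2) = 64.10490^(1.5) = 513.25929
g1 = m₃ / m₂^(3/2) = -785.39641 / 513.25929 ≈ -1.5302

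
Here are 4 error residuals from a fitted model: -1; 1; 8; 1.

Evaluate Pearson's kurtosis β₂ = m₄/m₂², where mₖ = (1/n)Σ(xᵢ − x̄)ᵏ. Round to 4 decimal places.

2.2138

x̄ = 2.2500
Σ(xᵢ − x̄)² = 46.7500 ⇒ m₂ = 11.68750
Σ(xᵢ − x̄)⁴ = 1209.5781 ⇒ m₄ = 302.39453
m₂² = 136.59766
β₂ = m₄/m₂² = 302.39453 / 136.59766 ≈ 2.2138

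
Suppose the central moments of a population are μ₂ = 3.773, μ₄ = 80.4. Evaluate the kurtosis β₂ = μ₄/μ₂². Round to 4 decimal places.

μ₂² = 3.773² = 14.23553
μ₄/μ₂² = 80.4 / 14.23553 = 5.64784
β₂ ≈ 5.6478

5.6478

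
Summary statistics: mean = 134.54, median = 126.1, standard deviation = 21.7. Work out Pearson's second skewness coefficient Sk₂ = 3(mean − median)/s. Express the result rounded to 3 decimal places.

1.167

Sk₂ = 3(134.54 − 126.1) / 21.7 = 3 × 8.4400 / 21.7
    = 25.3200 / 21.7 ≈ 1.167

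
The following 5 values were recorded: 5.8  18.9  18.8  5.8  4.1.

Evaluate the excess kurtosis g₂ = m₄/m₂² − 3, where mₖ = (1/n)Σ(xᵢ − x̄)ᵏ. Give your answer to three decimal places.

-1.817

x̄ = 10.6800
Σ(xᵢ − x̄)² = 224.4280 ⇒ m₂ = 44.88560
Σ(xᵢ − x̄)⁴ = 11921.6633 ⇒ m₄ = 2384.33267
m₂² = 2014.71709
g₂ = m₄/m₂² − 3 = 1.18346 − 3 ≈ -1.817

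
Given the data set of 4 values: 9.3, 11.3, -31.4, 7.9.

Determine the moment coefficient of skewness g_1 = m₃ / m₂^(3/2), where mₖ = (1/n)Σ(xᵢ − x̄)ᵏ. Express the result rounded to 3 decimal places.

-1.139

x̄ = (9.3 + 11.3 - 31.4 + 7.9) / 4 = -0.7250
deviations (xᵢ − x̄): 10.0250, 12.0250, -30.6750, 8.6250
Σ(xᵢ − x̄)² = 1260.4475 ⇒ m₂ = 1260.4475/4 = 315.11188
Σ(xᵢ − x̄)³ = -25475.8534 ⇒ m₃ = -25475.8534/4 = -6368.96334
m₂^(3/2) = 315.11188^(1.5) = 5593.67404
g_1 = m₃ / m₂^(3/2) = -6368.96334 / 5593.67404 ≈ -1.139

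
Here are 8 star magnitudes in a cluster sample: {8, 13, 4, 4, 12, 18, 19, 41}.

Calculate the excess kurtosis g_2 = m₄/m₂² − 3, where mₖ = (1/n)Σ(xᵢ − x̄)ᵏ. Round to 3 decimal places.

0.934

x̄ = 14.8750
Σ(xᵢ − x̄)² = 1004.8750 ⇒ m₂ = 125.60938
Σ(xᵢ − x̄)⁴ = 496500.7129 ⇒ m₄ = 62062.58911
m₂² = 15777.71509
g_2 = m₄/m₂² − 3 = 3.93356 − 3 ≈ 0.934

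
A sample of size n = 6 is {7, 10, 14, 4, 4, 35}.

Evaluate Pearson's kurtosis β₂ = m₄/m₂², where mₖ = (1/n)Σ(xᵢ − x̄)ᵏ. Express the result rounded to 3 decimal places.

3.466

x̄ = 12.3333
Σ(xᵢ − x̄)² = 689.3333 ⇒ m₂ = 114.88889
Σ(xᵢ − x̄)⁴ = 274459.1111 ⇒ m₄ = 45743.18519
m₂² = 13199.45679
β₂ = m₄/m₂² = 45743.18519 / 13199.45679 ≈ 3.466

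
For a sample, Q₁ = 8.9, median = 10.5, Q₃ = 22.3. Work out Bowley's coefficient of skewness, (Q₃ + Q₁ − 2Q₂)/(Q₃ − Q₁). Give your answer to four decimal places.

0.7612

numerator: Q₃ + Q₁ − 2Q₂ = 22.3 + 8.9 − 2×10.5 = 10.2000
denominator: Q₃ − Q₁ = 22.3 − 8.9 = 13.4000
Bowley skewness = 10.2000 / 13.4000 ≈ 0.7612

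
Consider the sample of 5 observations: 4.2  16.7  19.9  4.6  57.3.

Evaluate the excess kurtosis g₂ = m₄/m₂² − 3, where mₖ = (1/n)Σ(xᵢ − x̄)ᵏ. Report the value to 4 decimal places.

-0.2464

x̄ = 20.5400
Σ(xᵢ − x̄)² = 1887.5320 ⇒ m₂ = 377.50640
Σ(xᵢ − x̄)⁴ = 1962067.9305 ⇒ m₄ = 392413.58609
m₂² = 142511.08204
g₂ = m₄/m₂² − 3 = 2.75357 − 3 ≈ -0.2464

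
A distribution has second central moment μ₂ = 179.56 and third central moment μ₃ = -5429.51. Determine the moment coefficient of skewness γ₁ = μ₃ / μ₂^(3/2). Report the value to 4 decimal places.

-2.2566

σ = √μ₂ = √179.56 = 13.40000
σ³ = μ₂^(3/2) = 2406.10400
γ₁ = μ₃/σ³ = -5429.51 / 2406.10400 ≈ -2.2566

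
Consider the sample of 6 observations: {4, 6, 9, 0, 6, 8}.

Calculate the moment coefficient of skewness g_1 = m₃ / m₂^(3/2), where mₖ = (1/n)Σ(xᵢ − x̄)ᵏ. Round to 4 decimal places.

x̄ = (4 + 6 + 9 + 0 + 6 + 8) / 6 = 5.5000
deviations (xᵢ − x̄): -1.5000, 0.5000, 3.5000, -5.5000, 0.5000, 2.5000
Σ(xᵢ − x̄)² = 51.5000 ⇒ m₂ = 51.5000/6 = 8.58333
Σ(xᵢ − x̄)³ = -111.0000 ⇒ m₃ = -111.0000/6 = -18.50000
m₂^(3/2) = 8.58333^(1.5) = 25.14687
g_1 = m₃ / m₂^(3/2) = -18.50000 / 25.14687 ≈ -0.7357

-0.7357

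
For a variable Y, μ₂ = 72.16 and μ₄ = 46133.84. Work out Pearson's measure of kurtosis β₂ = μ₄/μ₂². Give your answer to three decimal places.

μ₂² = 72.16² = 5207.06560
μ₄/μ₂² = 46133.84 / 5207.06560 = 8.85985
β₂ ≈ 8.860

8.860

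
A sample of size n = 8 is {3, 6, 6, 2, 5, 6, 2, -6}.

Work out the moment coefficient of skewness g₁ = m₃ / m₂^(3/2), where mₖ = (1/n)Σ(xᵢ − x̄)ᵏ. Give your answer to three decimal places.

-1.492

x̄ = (3 + 6 + 6 + 2 + 5 + 6 + 2 - 6) / 8 = 3.0000
deviations (xᵢ − x̄): 0.0000, 3.0000, 3.0000, -1.0000, 2.0000, 3.0000, -1.0000, -9.0000
Σ(xᵢ − x̄)² = 114.0000 ⇒ m₂ = 114.0000/8 = 14.25000
Σ(xᵢ − x̄)³ = -642.0000 ⇒ m₃ = -642.0000/8 = -80.25000
m₂^(3/2) = 14.25000^(1.5) = 53.79257
g₁ = m₃ / m₂^(3/2) = -80.25000 / 53.79257 ≈ -1.492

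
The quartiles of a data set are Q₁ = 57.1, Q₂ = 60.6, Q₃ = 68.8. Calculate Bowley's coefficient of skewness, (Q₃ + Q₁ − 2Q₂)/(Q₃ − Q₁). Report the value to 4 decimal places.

0.4017

numerator: Q₃ + Q₁ − 2Q₂ = 68.8 + 57.1 − 2×60.6 = 4.7000
denominator: Q₃ − Q₁ = 68.8 − 57.1 = 11.7000
Bowley skewness = 4.7000 / 11.7000 ≈ 0.4017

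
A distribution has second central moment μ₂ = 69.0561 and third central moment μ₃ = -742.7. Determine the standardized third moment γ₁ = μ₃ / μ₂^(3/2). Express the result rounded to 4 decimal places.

σ = √μ₂ = √69.0561 = 8.31000
σ³ = μ₂^(3/2) = 573.85619
γ₁ = μ₃/σ³ = -742.7 / 573.85619 ≈ -1.2942

-1.2942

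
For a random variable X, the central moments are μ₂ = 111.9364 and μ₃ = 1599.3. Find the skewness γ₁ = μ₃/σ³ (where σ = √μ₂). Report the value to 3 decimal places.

σ = √μ₂ = √111.9364 = 10.58000
σ³ = μ₂^(3/2) = 1184.28711
γ₁ = μ₃/σ³ = 1599.3 / 1184.28711 ≈ 1.350

1.350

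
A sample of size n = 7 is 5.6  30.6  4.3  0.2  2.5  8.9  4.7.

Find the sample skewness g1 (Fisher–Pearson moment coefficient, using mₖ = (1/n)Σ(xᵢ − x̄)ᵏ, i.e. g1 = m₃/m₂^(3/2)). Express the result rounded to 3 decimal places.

x̄ = (5.6 + 30.6 + 4.3 + 0.2 + 2.5 + 8.9 + 4.7) / 7 = 8.1143
deviations (xᵢ − x̄): -2.5143, 22.4857, -3.8143, -7.9143, -5.6143, 0.7857, -3.4143
Σ(xᵢ − x̄)² = 632.9086 ⇒ m₂ = 632.9086/7 = 90.41551
Σ(xᵢ − x̄)³ = 10585.5563 ⇒ m₃ = 10585.5563/7 = 1512.22233
m₂^(3/2) = 90.41551^(1.5) = 859.73460
g1 = m₃ / m₂^(3/2) = 1512.22233 / 859.73460 ≈ 1.759

1.759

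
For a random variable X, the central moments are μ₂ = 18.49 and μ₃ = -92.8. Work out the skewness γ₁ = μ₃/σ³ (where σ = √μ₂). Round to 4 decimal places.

σ = √μ₂ = √18.49 = 4.30000
σ³ = μ₂^(3/2) = 79.50700
γ₁ = μ₃/σ³ = -92.8 / 79.50700 ≈ -1.1672

-1.1672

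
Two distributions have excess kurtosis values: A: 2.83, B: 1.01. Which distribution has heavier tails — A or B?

A

Higher excess kurtosis ⇒ heavier tails relative to the normal distribution.
2.83 vs 1.01: the larger is 2.83, so A has heavier tails.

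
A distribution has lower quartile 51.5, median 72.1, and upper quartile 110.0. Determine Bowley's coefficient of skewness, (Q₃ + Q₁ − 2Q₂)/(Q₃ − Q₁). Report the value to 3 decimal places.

numerator: Q₃ + Q₁ − 2Q₂ = 110.0 + 51.5 − 2×72.1 = 17.3000
denominator: Q₃ − Q₁ = 110.0 − 51.5 = 58.5000
Bowley skewness = 17.3000 / 58.5000 ≈ 0.296

0.296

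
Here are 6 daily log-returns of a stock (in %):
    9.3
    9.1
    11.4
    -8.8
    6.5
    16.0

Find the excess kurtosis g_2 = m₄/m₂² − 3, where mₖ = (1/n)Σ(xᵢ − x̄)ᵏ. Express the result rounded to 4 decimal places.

0.3666

x̄ = 7.2500
Σ(xᵢ − x̄)² = 359.5750 ⇒ m₂ = 59.92917
Σ(xᵢ − x̄)⁴ = 72547.1698 ⇒ m₄ = 12091.19497
m₂² = 3591.50502
g_2 = m₄/m₂² − 3 = 3.36661 − 3 ≈ 0.3666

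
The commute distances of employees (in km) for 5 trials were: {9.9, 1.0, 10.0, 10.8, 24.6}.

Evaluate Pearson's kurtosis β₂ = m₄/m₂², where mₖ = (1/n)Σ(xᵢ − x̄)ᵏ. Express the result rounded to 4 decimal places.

2.5977

x̄ = 11.2600
Σ(xᵢ − x̄)² = 286.8720 ⇒ m₂ = 57.37440
Σ(xᵢ − x̄)⁴ = 42755.4494 ⇒ m₄ = 8551.08989
m₂² = 3291.82178
β₂ = m₄/m₂² = 8551.08989 / 3291.82178 ≈ 2.5977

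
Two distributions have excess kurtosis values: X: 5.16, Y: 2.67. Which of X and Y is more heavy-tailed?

Higher excess kurtosis ⇒ heavier tails relative to the normal distribution.
5.16 vs 2.67: the larger is 5.16, so X has heavier tails.

X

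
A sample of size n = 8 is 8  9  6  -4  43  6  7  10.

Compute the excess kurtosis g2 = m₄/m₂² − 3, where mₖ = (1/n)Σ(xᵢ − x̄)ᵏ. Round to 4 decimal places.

2.1972

x̄ = 10.6250
Σ(xᵢ − x̄)² = 1327.8750 ⇒ m₂ = 165.98438
Σ(xᵢ − x̄)⁴ = 1145490.3691 ⇒ m₄ = 143186.29614
m₂² = 27550.81274
g2 = m₄/m₂² − 3 = 5.19717 − 3 ≈ 2.1972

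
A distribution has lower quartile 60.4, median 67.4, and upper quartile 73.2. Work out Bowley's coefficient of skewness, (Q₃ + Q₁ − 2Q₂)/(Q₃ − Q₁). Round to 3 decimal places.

-0.094

numerator: Q₃ + Q₁ − 2Q₂ = 73.2 + 60.4 − 2×67.4 = -1.2000
denominator: Q₃ − Q₁ = 73.2 − 60.4 = 12.8000
Bowley skewness = -1.2000 / 12.8000 ≈ -0.094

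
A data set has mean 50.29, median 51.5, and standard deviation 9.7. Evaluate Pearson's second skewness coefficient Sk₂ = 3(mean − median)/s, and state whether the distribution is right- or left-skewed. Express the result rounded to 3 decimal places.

-0.374, left-skewed

Sk₂ = 3(50.29 − 51.5) / 9.7 = 3 × -1.2100 / 9.7
    = -3.6300 / 9.7 ≈ -0.374
Sk₂ < 0 ⇒ mean < median ⇒ left-skewed (negative skew).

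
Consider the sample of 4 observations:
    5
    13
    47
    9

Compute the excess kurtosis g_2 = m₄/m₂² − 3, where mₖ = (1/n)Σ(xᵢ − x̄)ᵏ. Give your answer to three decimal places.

x̄ = 18.5000
Σ(xᵢ − x̄)² = 1115.0000 ⇒ m₂ = 278.75000
Σ(xᵢ − x̄)⁴ = 702025.2500 ⇒ m₄ = 175506.31250
m₂² = 77701.56250
g_2 = m₄/m₂² − 3 = 2.25872 − 3 ≈ -0.741

-0.741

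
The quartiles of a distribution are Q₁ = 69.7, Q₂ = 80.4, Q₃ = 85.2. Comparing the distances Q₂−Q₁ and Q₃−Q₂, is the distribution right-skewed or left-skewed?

left-skewed

Q₂ − Q₁ = 10.7;  Q₃ − Q₂ = 4.8
Q₂ − Q₁ > Q₃ − Q₂ ⇒ the lower half is more spread out ⇒ left-skewed.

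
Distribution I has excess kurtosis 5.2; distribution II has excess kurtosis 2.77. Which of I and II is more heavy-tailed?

Higher excess kurtosis ⇒ heavier tails relative to the normal distribution.
5.2 vs 2.77: the larger is 5.2, so I has heavier tails.

I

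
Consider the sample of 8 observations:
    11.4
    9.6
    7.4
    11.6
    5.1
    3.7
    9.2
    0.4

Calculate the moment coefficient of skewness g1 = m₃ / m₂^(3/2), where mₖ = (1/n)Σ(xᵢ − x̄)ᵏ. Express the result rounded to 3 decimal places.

x̄ = (11.4 + 9.6 + 7.4 + 11.6 + 5.1 + 3.7 + 9.2 + 0.4) / 8 = 7.3000
deviations (xᵢ − x̄): 4.1000, 2.3000, 0.1000, 4.3000, -2.2000, -3.6000, 1.9000, -6.9000
Σ(xᵢ − x̄)² = 109.6200 ⇒ m₂ = 109.6200/8 = 13.70250
Σ(xᵢ − x̄)³ = -218.3580 ⇒ m₃ = -218.3580/8 = -27.29475
m₂^(3/2) = 13.70250^(1.5) = 50.72239
g1 = m₃ / m₂^(3/2) = -27.29475 / 50.72239 ≈ -0.538

-0.538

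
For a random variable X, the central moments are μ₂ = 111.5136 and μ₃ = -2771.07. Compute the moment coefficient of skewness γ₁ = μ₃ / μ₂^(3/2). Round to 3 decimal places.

σ = √μ₂ = √111.5136 = 10.56000
σ³ = μ₂^(3/2) = 1177.58362
γ₁ = μ₃/σ³ = -2771.07 / 1177.58362 ≈ -2.353

-2.353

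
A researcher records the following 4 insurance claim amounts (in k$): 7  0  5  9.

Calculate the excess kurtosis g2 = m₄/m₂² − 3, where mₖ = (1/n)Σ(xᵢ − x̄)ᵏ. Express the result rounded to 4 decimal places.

x̄ = 5.2500
Σ(xᵢ − x̄)² = 44.7500 ⇒ m₂ = 11.18750
Σ(xᵢ − x̄)⁴ = 966.8281 ⇒ m₄ = 241.70703
m₂² = 125.16016
g2 = m₄/m₂² − 3 = 1.93118 − 3 ≈ -1.0688

-1.0688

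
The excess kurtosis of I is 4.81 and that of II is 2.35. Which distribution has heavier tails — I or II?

Higher excess kurtosis ⇒ heavier tails relative to the normal distribution.
4.81 vs 2.35: the larger is 4.81, so I has heavier tails.

I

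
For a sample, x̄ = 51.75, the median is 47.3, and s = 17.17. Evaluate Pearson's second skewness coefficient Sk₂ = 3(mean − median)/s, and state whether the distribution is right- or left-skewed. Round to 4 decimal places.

Sk₂ = 3(51.75 − 47.3) / 17.17 = 3 × 4.4500 / 17.17
    = 13.3500 / 17.17 ≈ 0.7775
Sk₂ > 0 ⇒ mean > median ⇒ right-skewed (positive skew).

0.7775, right-skewed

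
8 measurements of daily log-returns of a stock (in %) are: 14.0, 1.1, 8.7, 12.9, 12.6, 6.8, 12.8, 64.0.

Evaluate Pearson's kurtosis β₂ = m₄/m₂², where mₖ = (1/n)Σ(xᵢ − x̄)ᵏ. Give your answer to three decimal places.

5.628

x̄ = 16.6125
Σ(xᵢ − x̄)² = 2696.3488 ⇒ m₂ = 337.04359
Σ(xᵢ − x̄)⁴ = 5114411.8441 ⇒ m₄ = 639301.48051
m₂² = 113598.38409
β₂ = m₄/m₂² = 639301.48051 / 113598.38409 ≈ 5.628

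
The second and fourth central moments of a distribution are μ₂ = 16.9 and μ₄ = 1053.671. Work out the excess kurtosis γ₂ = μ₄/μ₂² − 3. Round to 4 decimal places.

μ₂² = 16.9² = 285.61000
μ₄/μ₂² = 1053.671 / 285.61000 = 3.68920
γ₂ = 3.68920 − 3 ≈ 0.6892

0.6892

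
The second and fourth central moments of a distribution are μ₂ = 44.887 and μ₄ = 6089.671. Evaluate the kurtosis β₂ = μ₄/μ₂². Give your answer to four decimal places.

μ₂² = 44.887² = 2014.84277
μ₄/μ₂² = 6089.671 / 2014.84277 = 3.02241
β₂ ≈ 3.0224

3.0224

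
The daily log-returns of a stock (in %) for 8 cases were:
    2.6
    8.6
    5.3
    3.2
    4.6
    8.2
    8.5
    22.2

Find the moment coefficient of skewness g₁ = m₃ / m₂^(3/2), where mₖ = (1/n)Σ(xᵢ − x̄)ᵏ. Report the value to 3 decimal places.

x̄ = (2.6 + 8.6 + 5.3 + 3.2 + 4.6 + 8.2 + 8.5 + 22.2) / 8 = 7.9000
deviations (xᵢ − x̄): -5.3000, 0.7000, -2.6000, -4.7000, -3.3000, 0.3000, 0.6000, 14.3000
Σ(xᵢ − x̄)² = 273.2600 ⇒ m₂ = 273.2600/8 = 34.15750
Σ(xᵢ − x̄)³ = 2618.5800 ⇒ m₃ = 2618.5800/8 = 327.32250
m₂^(3/2) = 34.15750^(1.5) = 199.63152
g₁ = m₃ / m₂^(3/2) = 327.32250 / 199.63152 ≈ 1.640

1.640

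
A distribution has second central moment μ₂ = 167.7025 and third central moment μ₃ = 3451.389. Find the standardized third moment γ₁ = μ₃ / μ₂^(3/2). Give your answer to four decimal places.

1.5892

σ = √μ₂ = √167.7025 = 12.95000
σ³ = μ₂^(3/2) = 2171.74738
γ₁ = μ₃/σ³ = 3451.389 / 2171.74738 ≈ 1.5892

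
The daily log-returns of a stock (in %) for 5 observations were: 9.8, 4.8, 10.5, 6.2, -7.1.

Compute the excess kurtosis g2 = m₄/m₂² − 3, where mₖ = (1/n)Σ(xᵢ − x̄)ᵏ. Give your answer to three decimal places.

x̄ = 4.8400
Σ(xᵢ − x̄)² = 201.0520 ⇒ m₂ = 40.21040
Σ(xᵢ − x̄)⁴ = 21959.3195 ⇒ m₄ = 4391.86389
m₂² = 1616.87627
g2 = m₄/m₂² − 3 = 2.71626 − 3 ≈ -0.284

-0.284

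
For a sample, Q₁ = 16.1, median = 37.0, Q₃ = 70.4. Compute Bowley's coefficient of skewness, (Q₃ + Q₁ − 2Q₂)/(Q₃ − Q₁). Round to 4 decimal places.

numerator: Q₃ + Q₁ − 2Q₂ = 70.4 + 16.1 − 2×37.0 = 12.5000
denominator: Q₃ − Q₁ = 70.4 − 16.1 = 54.3000
Bowley skewness = 12.5000 / 54.3000 ≈ 0.2302

0.2302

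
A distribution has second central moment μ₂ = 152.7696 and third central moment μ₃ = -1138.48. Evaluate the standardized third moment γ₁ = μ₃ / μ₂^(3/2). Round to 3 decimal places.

σ = √μ₂ = √152.7696 = 12.36000
σ³ = μ₂^(3/2) = 1888.23226
γ₁ = μ₃/σ³ = -1138.48 / 1888.23226 ≈ -0.603

-0.603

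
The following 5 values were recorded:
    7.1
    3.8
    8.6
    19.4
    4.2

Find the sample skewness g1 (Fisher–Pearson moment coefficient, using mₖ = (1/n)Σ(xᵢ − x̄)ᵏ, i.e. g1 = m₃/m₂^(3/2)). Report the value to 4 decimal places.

1.1472

x̄ = (7.1 + 3.8 + 8.6 + 19.4 + 4.2) / 5 = 8.6200
deviations (xᵢ − x̄): -1.5200, -4.8200, -0.0200, 10.7800, -4.4200
Σ(xᵢ − x̄)² = 161.2880 ⇒ m₂ = 161.2880/5 = 32.25760
Σ(xᵢ − x̄)³ = 1050.8837 ⇒ m₃ = 1050.8837/5 = 210.17674
m₂^(3/2) = 32.25760^(1.5) = 183.20954
g1 = m₃ / m₂^(3/2) = 210.17674 / 183.20954 ≈ 1.1472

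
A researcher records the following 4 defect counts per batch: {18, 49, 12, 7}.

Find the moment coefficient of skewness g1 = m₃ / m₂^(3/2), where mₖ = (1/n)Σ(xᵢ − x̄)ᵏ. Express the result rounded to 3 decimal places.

x̄ = (18 + 49 + 12 + 7) / 4 = 21.5000
deviations (xᵢ − x̄): -3.5000, 27.5000, -9.5000, -14.5000
Σ(xᵢ − x̄)² = 1069.0000 ⇒ m₂ = 1069.0000/4 = 267.25000
Σ(xᵢ − x̄)³ = 16848.0000 ⇒ m₃ = 16848.0000/4 = 4212.00000
m₂^(3/2) = 267.25000^(1.5) = 4368.94493
g1 = m₃ / m₂^(3/2) = 4212.00000 / 4368.94493 ≈ 0.964

0.964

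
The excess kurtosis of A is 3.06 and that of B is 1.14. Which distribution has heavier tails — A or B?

A

Higher excess kurtosis ⇒ heavier tails relative to the normal distribution.
3.06 vs 1.14: the larger is 3.06, so A has heavier tails.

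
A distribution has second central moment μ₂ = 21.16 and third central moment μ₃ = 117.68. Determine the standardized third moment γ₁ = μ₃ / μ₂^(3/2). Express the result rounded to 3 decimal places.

1.209

σ = √μ₂ = √21.16 = 4.60000
σ³ = μ₂^(3/2) = 97.33600
γ₁ = μ₃/σ³ = 117.68 / 97.33600 ≈ 1.209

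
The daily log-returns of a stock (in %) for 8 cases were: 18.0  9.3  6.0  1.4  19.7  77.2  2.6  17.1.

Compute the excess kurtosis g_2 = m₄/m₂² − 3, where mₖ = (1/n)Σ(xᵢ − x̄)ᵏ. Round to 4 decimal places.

x̄ = 18.9125
Σ(xᵢ − x̄)² = 4234.0888 ⇒ m₂ = 529.26109
Σ(xᵢ − x̄)⁴ = 11743763.3726 ⇒ m₄ = 1467970.42158
m₂² = 280117.30536
g_2 = m₄/m₂² − 3 = 5.24056 − 3 ≈ 2.2406

2.2406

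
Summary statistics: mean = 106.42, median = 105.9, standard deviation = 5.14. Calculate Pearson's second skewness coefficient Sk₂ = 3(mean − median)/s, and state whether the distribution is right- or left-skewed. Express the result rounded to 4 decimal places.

Sk₂ = 3(106.42 − 105.9) / 5.14 = 3 × 0.5200 / 5.14
    = 1.5600 / 5.14 ≈ 0.3035
Sk₂ > 0 ⇒ mean > median ⇒ right-skewed (positive skew).

0.3035, right-skewed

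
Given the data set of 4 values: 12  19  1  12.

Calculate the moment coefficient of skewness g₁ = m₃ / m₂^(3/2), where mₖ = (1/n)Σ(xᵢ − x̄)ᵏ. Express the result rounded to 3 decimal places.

x̄ = (12 + 19 + 1 + 12) / 4 = 11.0000
deviations (xᵢ − x̄): 1.0000, 8.0000, -10.0000, 1.0000
Σ(xᵢ − x̄)² = 166.0000 ⇒ m₂ = 166.0000/4 = 41.50000
Σ(xᵢ − x̄)³ = -486.0000 ⇒ m₃ = -486.0000/4 = -121.50000
m₂^(3/2) = 41.50000^(1.5) = 267.34505
g₁ = m₃ / m₂^(3/2) = -121.50000 / 267.34505 ≈ -0.454

-0.454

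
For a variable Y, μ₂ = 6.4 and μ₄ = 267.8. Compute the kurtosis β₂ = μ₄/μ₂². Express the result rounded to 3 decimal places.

μ₂² = 6.4² = 40.96000
μ₄/μ₂² = 267.8 / 40.96000 = 6.53809
β₂ ≈ 6.538

6.538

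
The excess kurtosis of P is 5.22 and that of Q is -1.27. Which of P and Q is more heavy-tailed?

P

Higher excess kurtosis ⇒ heavier tails relative to the normal distribution.
5.22 vs -1.27: the larger is 5.22, so P has heavier tails. (P is leptokurtic — heavier-than-normal tails; the other is platykurtic.)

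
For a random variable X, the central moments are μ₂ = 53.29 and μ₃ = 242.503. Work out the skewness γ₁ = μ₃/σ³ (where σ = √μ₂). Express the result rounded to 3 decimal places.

0.623

σ = √μ₂ = √53.29 = 7.30000
σ³ = μ₂^(3/2) = 389.01700
γ₁ = μ₃/σ³ = 242.503 / 389.01700 ≈ 0.623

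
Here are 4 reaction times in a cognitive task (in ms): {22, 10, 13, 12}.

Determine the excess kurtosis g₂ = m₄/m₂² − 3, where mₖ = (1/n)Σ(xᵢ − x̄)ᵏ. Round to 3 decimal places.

x̄ = 14.2500
Σ(xᵢ − x̄)² = 84.7500 ⇒ m₂ = 21.18750
Σ(xᵢ − x̄)⁴ = 3961.8281 ⇒ m₄ = 990.45703
m₂² = 448.91016
g₂ = m₄/m₂² − 3 = 2.20636 − 3 ≈ -0.794

-0.794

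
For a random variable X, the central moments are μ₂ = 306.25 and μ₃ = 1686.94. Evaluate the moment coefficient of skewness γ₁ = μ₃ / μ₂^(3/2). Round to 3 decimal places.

0.315

σ = √μ₂ = √306.25 = 17.50000
σ³ = μ₂^(3/2) = 5359.37500
γ₁ = μ₃/σ³ = 1686.94 / 5359.37500 ≈ 0.315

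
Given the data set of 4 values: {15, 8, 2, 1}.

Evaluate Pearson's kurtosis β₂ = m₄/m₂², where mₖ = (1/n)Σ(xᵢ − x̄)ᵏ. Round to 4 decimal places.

x̄ = 6.5000
Σ(xᵢ − x̄)² = 125.0000 ⇒ m₂ = 31.25000
Σ(xᵢ − x̄)⁴ = 6550.2500 ⇒ m₄ = 1637.56250
m₂² = 976.56250
β₂ = m₄/m₂² = 1637.56250 / 976.56250 ≈ 1.6769

1.6769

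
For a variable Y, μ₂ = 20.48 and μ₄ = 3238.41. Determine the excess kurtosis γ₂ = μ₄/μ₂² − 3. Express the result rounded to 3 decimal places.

4.721

μ₂² = 20.48² = 419.43040
μ₄/μ₂² = 3238.41 / 419.43040 = 7.72097
γ₂ = 7.72097 − 3 ≈ 4.721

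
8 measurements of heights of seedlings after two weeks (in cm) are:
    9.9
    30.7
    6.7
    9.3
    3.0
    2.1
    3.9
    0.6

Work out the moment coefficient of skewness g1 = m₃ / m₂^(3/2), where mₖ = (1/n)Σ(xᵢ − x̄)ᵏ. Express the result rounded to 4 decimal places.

1.7559

x̄ = (9.9 + 30.7 + 6.7 + 9.3 + 3.0 + 2.1 + 3.9 + 0.6) / 8 = 8.2750
deviations (xᵢ − x̄): 1.6250, 22.4250, -1.5750, 1.0250, -5.2750, -6.1750, -4.3750, -7.6750
Σ(xᵢ − x̄)² = 653.0550 ⇒ m₂ = 653.0550/8 = 81.63187
Σ(xᵢ − x̄)³ = 10360.4812 ⇒ m₃ = 10360.4812/8 = 1295.06016
m₂^(3/2) = 81.63187^(1.5) = 737.54693
g1 = m₃ / m₂^(3/2) = 1295.06016 / 737.54693 ≈ 1.7559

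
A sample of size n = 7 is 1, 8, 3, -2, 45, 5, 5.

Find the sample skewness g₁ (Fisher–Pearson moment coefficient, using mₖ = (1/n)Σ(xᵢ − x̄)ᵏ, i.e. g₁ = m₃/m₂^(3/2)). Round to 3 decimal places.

x̄ = (1 + 8 + 3 - 2 + 45 + 5 + 5) / 7 = 9.2857
deviations (xᵢ − x̄): -8.2857, -1.2857, -6.2857, -11.2857, 35.7143, -4.2857, -4.2857
Σ(xᵢ − x̄)² = 1549.4286 ⇒ m₂ = 1549.4286/7 = 221.34694
Σ(xᵢ − x̄)³ = 43139.7551 ⇒ m₃ = 43139.7551/7 = 6162.82216
m₂^(3/2) = 221.34694^(1.5) = 3293.14065
g₁ = m₃ / m₂^(3/2) = 6162.82216 / 3293.14065 ≈ 1.871

1.871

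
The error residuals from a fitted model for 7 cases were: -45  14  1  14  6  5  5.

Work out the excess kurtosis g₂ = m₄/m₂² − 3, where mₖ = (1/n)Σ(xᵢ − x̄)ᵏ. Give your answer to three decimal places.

x̄ = 0.0000
Σ(xᵢ − x̄)² = 2504.0000 ⇒ m₂ = 357.71429
Σ(xᵢ − x̄)⁴ = 4180004.0000 ⇒ m₄ = 597143.42857
m₂² = 127959.51020
g₂ = m₄/m₂² − 3 = 4.66666 − 3 ≈ 1.667

1.667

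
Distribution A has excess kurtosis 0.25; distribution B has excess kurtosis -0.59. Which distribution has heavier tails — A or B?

Higher excess kurtosis ⇒ heavier tails relative to the normal distribution.
0.25 vs -0.59: the larger is 0.25, so A has heavier tails. (A is leptokurtic — heavier-than-normal tails; the other is platykurtic.)

A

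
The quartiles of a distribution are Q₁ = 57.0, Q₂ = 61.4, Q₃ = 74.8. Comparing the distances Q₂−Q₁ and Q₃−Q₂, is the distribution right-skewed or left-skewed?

right-skewed

Q₂ − Q₁ = 4.4;  Q₃ − Q₂ = 13.4
Q₃ − Q₂ > Q₂ − Q₁ ⇒ the upper half is more spread out ⇒ right-skewed.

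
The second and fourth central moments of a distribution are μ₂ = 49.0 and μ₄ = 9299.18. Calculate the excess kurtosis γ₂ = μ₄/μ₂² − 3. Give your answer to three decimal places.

μ₂² = 49.0² = 2401.00000
μ₄/μ₂² = 9299.18 / 2401.00000 = 3.87304
γ₂ = 3.87304 − 3 ≈ 0.873

0.873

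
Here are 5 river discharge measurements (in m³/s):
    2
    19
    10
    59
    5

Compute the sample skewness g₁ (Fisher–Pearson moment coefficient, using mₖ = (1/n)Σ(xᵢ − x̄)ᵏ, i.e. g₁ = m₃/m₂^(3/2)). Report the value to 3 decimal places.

x̄ = (2 + 19 + 10 + 59 + 5) / 5 = 19.0000
deviations (xᵢ − x̄): -17.0000, 0.0000, -9.0000, 40.0000, -14.0000
Σ(xᵢ − x̄)² = 2166.0000 ⇒ m₂ = 2166.0000/5 = 433.20000
Σ(xᵢ − x̄)³ = 55614.0000 ⇒ m₃ = 55614.0000/5 = 11122.80000
m₂^(3/2) = 433.20000^(1.5) = 9016.38965
g₁ = m₃ / m₂^(3/2) = 11122.80000 / 9016.38965 ≈ 1.234

1.234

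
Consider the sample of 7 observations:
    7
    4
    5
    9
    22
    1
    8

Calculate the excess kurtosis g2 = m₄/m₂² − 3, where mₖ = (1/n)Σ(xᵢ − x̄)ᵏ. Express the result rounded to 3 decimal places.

0.894

x̄ = 8.0000
Σ(xᵢ − x̄)² = 272.0000 ⇒ m₂ = 38.85714
Σ(xᵢ − x̄)⁴ = 41156.0000 ⇒ m₄ = 5879.42857
m₂² = 1509.87755
g2 = m₄/m₂² − 3 = 3.89398 − 3 ≈ 0.894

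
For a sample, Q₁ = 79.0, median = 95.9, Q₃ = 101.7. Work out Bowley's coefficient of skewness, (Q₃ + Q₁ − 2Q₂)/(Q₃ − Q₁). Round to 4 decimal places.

numerator: Q₃ + Q₁ − 2Q₂ = 101.7 + 79.0 − 2×95.9 = -11.1000
denominator: Q₃ − Q₁ = 101.7 − 79.0 = 22.7000
Bowley skewness = -11.1000 / 22.7000 ≈ -0.4890

-0.4890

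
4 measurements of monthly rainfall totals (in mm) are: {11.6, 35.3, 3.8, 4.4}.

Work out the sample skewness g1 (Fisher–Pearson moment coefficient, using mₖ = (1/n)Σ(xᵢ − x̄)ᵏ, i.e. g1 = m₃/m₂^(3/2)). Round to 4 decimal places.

x̄ = (11.6 + 35.3 + 3.8 + 4.4) / 4 = 13.7750
deviations (xᵢ − x̄): -2.1750, 21.5250, -9.9750, -9.3750
Σ(xᵢ − x̄)² = 655.4475 ⇒ m₂ = 655.4475/4 = 163.86187
Σ(xᵢ − x̄)³ = 8146.3016 ⇒ m₃ = 8146.3016/4 = 2036.57541
m₂^(3/2) = 163.86187^(1.5) = 2097.57201
g1 = m₃ / m₂^(3/2) = 2036.57541 / 2097.57201 ≈ 0.9709

0.9709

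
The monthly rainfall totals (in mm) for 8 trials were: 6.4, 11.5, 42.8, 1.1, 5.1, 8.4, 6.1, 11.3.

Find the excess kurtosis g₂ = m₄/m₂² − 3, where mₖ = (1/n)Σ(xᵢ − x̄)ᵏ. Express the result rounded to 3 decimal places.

2.417

x̄ = 11.5875
Σ(xᵢ − x̄)² = 1193.5688 ⇒ m₂ = 149.19609
Σ(xᵢ − x̄)⁴ = 964707.7324 ⇒ m₄ = 120588.46655
m₂² = 22259.47439
g₂ = m₄/m₂² − 3 = 5.41740 − 3 ≈ 2.417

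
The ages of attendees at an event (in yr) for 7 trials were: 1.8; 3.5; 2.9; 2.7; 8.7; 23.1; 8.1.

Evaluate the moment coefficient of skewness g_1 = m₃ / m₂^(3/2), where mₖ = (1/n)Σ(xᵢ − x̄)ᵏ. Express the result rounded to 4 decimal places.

1.5311

x̄ = (1.8 + 3.5 + 2.9 + 2.7 + 8.7 + 23.1 + 8.1) / 7 = 7.2571
deviations (xᵢ − x̄): -5.4571, -3.7571, -4.3571, -4.5571, 1.4429, 15.8429, 0.8429
Σ(xᵢ − x̄)² = 337.4371 ⇒ m₂ = 337.4371/7 = 48.20531
Σ(xᵢ − x̄)³ = 3587.1863 ⇒ m₃ = 3587.1863/7 = 512.45519
m₂^(3/2) = 48.20531^(1.5) = 334.68964
g_1 = m₃ / m₂^(3/2) = 512.45519 / 334.68964 ≈ 1.5311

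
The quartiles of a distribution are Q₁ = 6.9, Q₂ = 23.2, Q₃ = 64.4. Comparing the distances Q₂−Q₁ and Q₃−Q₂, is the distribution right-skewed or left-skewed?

Q₂ − Q₁ = 16.3;  Q₃ − Q₂ = 41.2
Q₃ − Q₂ > Q₂ − Q₁ ⇒ the upper half is more spread out ⇒ right-skewed.

right-skewed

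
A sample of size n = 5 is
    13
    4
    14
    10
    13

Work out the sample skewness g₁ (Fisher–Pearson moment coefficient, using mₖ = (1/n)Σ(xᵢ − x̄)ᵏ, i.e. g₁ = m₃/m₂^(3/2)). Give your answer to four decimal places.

x̄ = (13 + 4 + 14 + 10 + 13) / 5 = 10.8000
deviations (xᵢ − x̄): 2.2000, -6.8000, 3.2000, -0.8000, 2.2000
Σ(xᵢ − x̄)² = 66.8000 ⇒ m₂ = 66.8000/5 = 13.36000
Σ(xᵢ − x̄)³ = -260.8800 ⇒ m₃ = -260.8800/5 = -52.17600
m₂^(3/2) = 13.36000^(1.5) = 48.83258
g₁ = m₃ / m₂^(3/2) = -52.17600 / 48.83258 ≈ -1.0685

-1.0685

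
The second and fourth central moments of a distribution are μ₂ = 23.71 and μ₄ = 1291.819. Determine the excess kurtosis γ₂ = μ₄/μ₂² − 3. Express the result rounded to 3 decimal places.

μ₂² = 23.71² = 562.16410
μ₄/μ₂² = 1291.819 / 562.16410 = 2.29794
γ₂ = 2.29794 − 3 ≈ -0.702

-0.702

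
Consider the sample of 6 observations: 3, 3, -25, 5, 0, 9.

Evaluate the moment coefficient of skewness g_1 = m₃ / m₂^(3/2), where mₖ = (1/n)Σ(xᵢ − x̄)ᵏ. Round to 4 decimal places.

x̄ = (3 + 3 - 25 + 5 + 0 + 9) / 6 = -0.8333
deviations (xᵢ − x̄): 3.8333, 3.8333, -24.1667, 5.8333, 0.8333, 9.8333
Σ(xᵢ − x̄)² = 744.8333 ⇒ m₂ = 744.8333/6 = 124.13889
Σ(xᵢ − x̄)³ = -12851.4444 ⇒ m₃ = -12851.4444/6 = -2141.90741
m₂^(3/2) = 124.13889^(1.5) = 1383.12611
g_1 = m₃ / m₂^(3/2) = -2141.90741 / 1383.12611 ≈ -1.5486

-1.5486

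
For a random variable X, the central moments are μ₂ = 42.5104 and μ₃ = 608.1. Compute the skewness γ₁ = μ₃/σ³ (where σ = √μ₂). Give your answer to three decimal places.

2.194

σ = √μ₂ = √42.5104 = 6.52000
σ³ = μ₂^(3/2) = 277.16781
γ₁ = μ₃/σ³ = 608.1 / 277.16781 ≈ 2.194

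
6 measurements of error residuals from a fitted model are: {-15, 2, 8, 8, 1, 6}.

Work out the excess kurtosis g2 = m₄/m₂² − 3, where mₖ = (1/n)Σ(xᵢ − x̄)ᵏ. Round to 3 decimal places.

0.402

x̄ = 1.6667
Σ(xᵢ − x̄)² = 377.3333 ⇒ m₂ = 62.88889
Σ(xᵢ − x̄)⁴ = 80731.1111 ⇒ m₄ = 13455.18519
m₂² = 3955.01235
g2 = m₄/m₂² − 3 = 3.40206 − 3 ≈ 0.402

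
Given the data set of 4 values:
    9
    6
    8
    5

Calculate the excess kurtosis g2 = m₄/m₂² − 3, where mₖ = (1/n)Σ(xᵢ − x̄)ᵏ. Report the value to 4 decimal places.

x̄ = 7.0000
Σ(xᵢ − x̄)² = 10.0000 ⇒ m₂ = 2.50000
Σ(xᵢ − x̄)⁴ = 34.0000 ⇒ m₄ = 8.50000
m₂² = 6.25000
g2 = m₄/m₂² − 3 = 1.36000 − 3 ≈ -1.6400

-1.6400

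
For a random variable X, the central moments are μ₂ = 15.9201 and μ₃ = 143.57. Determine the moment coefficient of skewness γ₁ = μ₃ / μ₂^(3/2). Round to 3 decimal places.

σ = √μ₂ = √15.9201 = 3.99000
σ³ = μ₂^(3/2) = 63.52120
γ₁ = μ₃/σ³ = 143.57 / 63.52120 ≈ 2.260

2.260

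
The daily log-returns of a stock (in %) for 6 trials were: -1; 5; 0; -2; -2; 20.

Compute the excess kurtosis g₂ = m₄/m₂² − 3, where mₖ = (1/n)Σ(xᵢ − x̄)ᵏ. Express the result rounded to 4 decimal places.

x̄ = 3.3333
Σ(xᵢ − x̄)² = 367.3333 ⇒ m₂ = 61.22222
Σ(xᵢ − x̄)⁴ = 79262.4444 ⇒ m₄ = 13210.40741
m₂² = 3748.16049
g₂ = m₄/m₂² − 3 = 3.52450 − 3 ≈ 0.5245

0.5245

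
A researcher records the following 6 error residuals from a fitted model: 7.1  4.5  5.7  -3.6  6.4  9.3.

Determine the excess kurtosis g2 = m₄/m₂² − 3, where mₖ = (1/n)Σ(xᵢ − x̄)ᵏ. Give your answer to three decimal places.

0.408

x̄ = 4.9000
Σ(xᵢ − x̄)² = 99.5000 ⇒ m₂ = 16.58333
Σ(xᵢ − x̄)⁴ = 5623.7954 ⇒ m₄ = 937.29923
m₂² = 275.00694
g2 = m₄/m₂² − 3 = 3.40827 − 3 ≈ 0.408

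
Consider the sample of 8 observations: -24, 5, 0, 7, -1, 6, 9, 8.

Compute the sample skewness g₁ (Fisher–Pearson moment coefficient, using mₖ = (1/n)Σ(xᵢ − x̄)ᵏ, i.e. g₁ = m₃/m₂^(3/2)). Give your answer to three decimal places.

x̄ = (-24 + 5 + 0 + 7 - 1 + 6 + 9 + 8) / 8 = 1.2500
deviations (xᵢ − x̄): -25.2500, 3.7500, -1.2500, 5.7500, -2.2500, 4.7500, 7.7500, 6.7500
Σ(xᵢ − x̄)² = 819.5000 ⇒ m₂ = 819.5000/8 = 102.43750
Σ(xᵢ − x̄)³ = -14988.7500 ⇒ m₃ = -14988.7500/8 = -1873.59375
m₂^(3/2) = 102.43750^(1.5) = 1036.78441
g₁ = m₃ / m₂^(3/2) = -1873.59375 / 1036.78441 ≈ -1.807

-1.807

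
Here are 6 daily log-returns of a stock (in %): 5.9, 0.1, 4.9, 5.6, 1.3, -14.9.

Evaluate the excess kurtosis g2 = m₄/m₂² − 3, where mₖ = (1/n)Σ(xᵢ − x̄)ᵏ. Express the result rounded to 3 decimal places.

x̄ = 0.4833
Σ(xᵢ − x̄)² = 312.4883 ⇒ m₂ = 52.08139
Σ(xᵢ − x̄)⁴ = 57929.0224 ⇒ m₄ = 9654.83707
m₂² = 2712.47107
g2 = m₄/m₂² − 3 = 3.55942 − 3 ≈ 0.559

0.559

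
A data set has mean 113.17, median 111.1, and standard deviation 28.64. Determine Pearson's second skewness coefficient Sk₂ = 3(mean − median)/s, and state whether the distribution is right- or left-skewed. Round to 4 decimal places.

0.2168, right-skewed

Sk₂ = 3(113.17 − 111.1) / 28.64 = 3 × 2.0700 / 28.64
    = 6.2100 / 28.64 ≈ 0.2168
Sk₂ > 0 ⇒ mean > median ⇒ right-skewed (positive skew).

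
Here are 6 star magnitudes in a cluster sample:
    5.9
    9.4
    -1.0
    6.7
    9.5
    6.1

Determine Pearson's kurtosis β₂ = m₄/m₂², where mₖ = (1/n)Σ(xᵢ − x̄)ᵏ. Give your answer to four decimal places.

3.1230

x̄ = 6.1000
Σ(xᵢ − x̄)² = 73.2600 ⇒ m₂ = 12.21000
Σ(xᵢ − x̄)⁴ = 2793.5250 ⇒ m₄ = 465.58750
m₂² = 149.08410
β₂ = m₄/m₂² = 465.58750 / 149.08410 ≈ 3.1230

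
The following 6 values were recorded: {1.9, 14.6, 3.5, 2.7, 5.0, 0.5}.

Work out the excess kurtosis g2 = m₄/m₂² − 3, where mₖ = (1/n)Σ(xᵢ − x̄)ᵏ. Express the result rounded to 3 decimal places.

x̄ = 4.7000
Σ(xᵢ − x̄)² = 129.0200 ⇒ m₂ = 21.50333
Σ(xᵢ − x̄)⁴ = 9996.6770 ⇒ m₄ = 1666.11283
m₂² = 462.39334
g2 = m₄/m₂² − 3 = 3.60324 − 3 ≈ 0.603

0.603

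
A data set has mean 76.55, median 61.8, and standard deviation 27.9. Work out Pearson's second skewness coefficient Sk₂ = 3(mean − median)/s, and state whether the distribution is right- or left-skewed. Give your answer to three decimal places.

1.586, right-skewed

Sk₂ = 3(76.55 − 61.8) / 27.9 = 3 × 14.7500 / 27.9
    = 44.2500 / 27.9 ≈ 1.586
Sk₂ > 0 ⇒ mean > median ⇒ right-skewed (positive skew).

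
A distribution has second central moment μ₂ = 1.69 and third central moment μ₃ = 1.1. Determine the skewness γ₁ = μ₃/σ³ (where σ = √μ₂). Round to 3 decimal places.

0.501

σ = √μ₂ = √1.69 = 1.30000
σ³ = μ₂^(3/2) = 2.19700
γ₁ = μ₃/σ³ = 1.1 / 2.19700 ≈ 0.501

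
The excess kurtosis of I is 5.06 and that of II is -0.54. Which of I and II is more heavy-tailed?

I

Higher excess kurtosis ⇒ heavier tails relative to the normal distribution.
5.06 vs -0.54: the larger is 5.06, so I has heavier tails. (I is leptokurtic — heavier-than-normal tails; the other is platykurtic.)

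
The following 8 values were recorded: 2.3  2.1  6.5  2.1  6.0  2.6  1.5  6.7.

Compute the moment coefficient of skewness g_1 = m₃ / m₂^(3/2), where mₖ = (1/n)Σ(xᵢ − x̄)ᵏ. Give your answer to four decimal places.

0.4805

x̄ = (2.3 + 2.1 + 6.5 + 2.1 + 6.0 + 2.6 + 1.5 + 6.7) / 8 = 3.7250
deviations (xᵢ − x̄): -1.4250, -1.6250, 2.7750, -1.6250, 2.2750, -1.1250, -2.2250, 2.9750
Σ(xᵢ − x̄)² = 35.2550 ⇒ m₂ = 35.2550/8 = 4.40688
Σ(xᵢ − x̄)³ = 35.5597 ⇒ m₃ = 35.5597/8 = 4.44497
m₂^(3/2) = 4.40688^(1.5) = 9.25116
g_1 = m₃ / m₂^(3/2) = 4.44497 / 9.25116 ≈ 0.4805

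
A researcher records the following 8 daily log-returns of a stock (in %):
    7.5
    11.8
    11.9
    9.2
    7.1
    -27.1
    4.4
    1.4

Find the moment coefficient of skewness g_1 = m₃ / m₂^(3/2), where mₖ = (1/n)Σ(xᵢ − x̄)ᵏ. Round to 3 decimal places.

-1.937

x̄ = (7.5 + 11.8 + 11.9 + 9.2 + 7.1 - 27.1 + 4.4 + 1.4) / 8 = 3.2750
deviations (xᵢ − x̄): 4.2250, 8.5250, 8.6250, 5.9250, 3.8250, -30.3750, 1.1250, -1.8750
Σ(xᵢ − x̄)² = 1142.0750 ⇒ m₂ = 1142.0750/8 = 142.75938
Σ(xᵢ − x̄)³ = -26429.8163 ⇒ m₃ = -26429.8163/8 = -3303.72703
m₂^(3/2) = 142.75938^(1.5) = 1705.71692
g_1 = m₃ / m₂^(3/2) = -3303.72703 / 1705.71692 ≈ -1.937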